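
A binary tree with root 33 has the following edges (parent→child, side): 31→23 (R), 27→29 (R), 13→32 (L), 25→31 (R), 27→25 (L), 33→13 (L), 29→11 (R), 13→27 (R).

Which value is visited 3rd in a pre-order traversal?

32

Pre-order visits the node, then its left subtree, then its right subtree.
Visit 33.
At 33: go left to 13.
  Visit 13.
  At 13: go left to 32.
    32 is a leaf — visit 32.
  At 13: go right to 27.
    Visit 27.
    At 27: go left to 25.
      Visit 25.
      At 25: no left child.
      At 25: go right to 31.
        Visit 31.
        At 31: no left child.
        At 31: go right to 23.
          23 is a leaf — visit 23.
    At 27: go right to 29.
      Visit 29.
      At 29: no left child.
      At 29: go right to 11.
        11 is a leaf — visit 11.
At 33: no right child.
Full pre-order sequence: 33, 13, 32, 27, 25, 31, 23, 29, 11.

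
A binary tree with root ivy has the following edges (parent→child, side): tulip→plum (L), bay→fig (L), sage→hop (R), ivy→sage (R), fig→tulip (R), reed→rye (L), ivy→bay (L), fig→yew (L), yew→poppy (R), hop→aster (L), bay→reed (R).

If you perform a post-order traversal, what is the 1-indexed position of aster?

9

Post-order visits the left subtree, then the right subtree, then the node.
At ivy: go left to bay.
  At bay: go left to fig.
    At fig: go left to yew.
      At yew: no left child.
      At yew: go right to poppy.
        poppy is a leaf — visit poppy.
      Visit yew.
    At fig: go right to tulip.
      At tulip: go left to plum.
        plum is a leaf — visit plum.
      At tulip: no right child.
      Visit tulip.
    Visit fig.
  At bay: go right to reed.
    At reed: go left to rye.
      rye is a leaf — visit rye.
    At reed: no right child.
    Visit reed.
  Visit bay.
At ivy: go right to sage.
  At sage: no left child.
  At sage: go right to hop.
    At hop: go left to aster.
      aster is a leaf — visit aster.
    At hop: no right child.
    Visit hop.
  Visit sage.
Visit ivy.
Full post-order sequence: poppy, yew, plum, tulip, fig, rye, reed, bay, aster, hop, sage, ivy.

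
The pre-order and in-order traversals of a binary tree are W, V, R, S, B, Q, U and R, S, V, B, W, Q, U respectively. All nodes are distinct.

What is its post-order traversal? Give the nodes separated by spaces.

The first element of pre-order is the root; it splits in-order into left and right subtrees.
Root W: left subtree has 4 nodes {R, S, V, B}, right has 2 {Q, U}.
  Root V: left subtree has 2 nodes {R, S}, right has 1 {B}.
    Root R: left subtree has 0 nodes { }, right has 1 {S}.
  Root Q: left subtree has 0 nodes { }, right has 1 {U}.

S R B V U Q W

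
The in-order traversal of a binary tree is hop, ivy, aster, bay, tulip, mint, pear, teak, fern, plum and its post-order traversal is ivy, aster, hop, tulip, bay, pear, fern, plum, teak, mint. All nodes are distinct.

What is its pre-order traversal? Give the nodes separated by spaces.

The last element of post-order is the root; it splits in-order into left and right subtrees.
Root mint: left subtree has 5 nodes {hop, ivy, aster, bay, tulip}, right has 4 {pear, teak, fern, plum}.
  Root bay: left subtree has 3 nodes {hop, ivy, aster}, right has 1 {tulip}.
    Root hop: left subtree has 0 nodes { }, right has 2 {ivy, aster}.
      Root aster: left subtree has 1 node {ivy}, right has 0 { }.
  Root teak: left subtree has 1 node {pear}, right has 2 {fern, plum}.
    Root plum: left subtree has 1 node {fern}, right has 0 { }.

mint bay hop aster ivy tulip teak pear plum fern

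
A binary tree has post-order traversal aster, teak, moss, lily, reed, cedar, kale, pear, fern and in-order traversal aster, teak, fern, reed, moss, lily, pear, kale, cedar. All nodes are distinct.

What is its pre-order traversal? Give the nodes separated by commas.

The last element of post-order is the root; it splits in-order into left and right subtrees.
Root fern: left subtree has 2 nodes {aster, teak}, right has 6 {reed, moss, lily, pear, kale, cedar}.
  Root teak: left subtree has 1 node {aster}, right has 0 { }.
  Root pear: left subtree has 3 nodes {reed, moss, lily}, right has 2 {kale, cedar}.
    Root reed: left subtree has 0 nodes { }, right has 2 {moss, lily}.
      Root lily: left subtree has 1 node {moss}, right has 0 { }.
    Root kale: left subtree has 0 nodes { }, right has 1 {cedar}.

fern, teak, aster, pear, reed, lily, moss, kale, cedar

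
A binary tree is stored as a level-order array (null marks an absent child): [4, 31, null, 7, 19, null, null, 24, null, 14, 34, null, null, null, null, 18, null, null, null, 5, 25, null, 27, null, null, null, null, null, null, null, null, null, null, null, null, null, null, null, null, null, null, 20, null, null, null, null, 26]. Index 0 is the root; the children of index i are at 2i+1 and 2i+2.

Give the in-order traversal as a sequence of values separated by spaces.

In-order visits the left subtree, then the node, then the right subtree.
At 4: go left to 31.
  At 31: go left to 7.
    At 7: go left to 24.
      At 24: go left to 18.
        18 is a leaf — visit 18.
      Visit 24.
      At 24: no right child.
    Visit 7.
    At 7: no right child.
  Visit 31.
  At 31: go right to 19.
    At 19: go left to 14.
      At 14: go left to 5.
        5 is a leaf — visit 5.
      Visit 14.
      At 14: go right to 25.
        At 25: go left to 20.
          20 is a leaf — visit 20.
        Visit 25.
        At 25: no right child.
    Visit 19.
    At 19: go right to 34.
      At 34: no left child.
      Visit 34.
      At 34: go right to 27.
        At 27: no left child.
        Visit 27.
        At 27: go right to 26.
          26 is a leaf — visit 26.
Visit 4.
At 4: no right child.

18 24 7 31 5 14 20 25 19 34 27 26 4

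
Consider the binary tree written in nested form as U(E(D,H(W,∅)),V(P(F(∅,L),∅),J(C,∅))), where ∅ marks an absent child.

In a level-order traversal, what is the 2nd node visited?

Level-order visits nodes level by level from the root, left to right within each level.
Level 0: U
Level 1: E, V
Level 2: D, H, P, J
Level 3: W, F, C
Level 4: L
Full level-order sequence: U, E, V, D, H, P, J, W, F, C, L.

E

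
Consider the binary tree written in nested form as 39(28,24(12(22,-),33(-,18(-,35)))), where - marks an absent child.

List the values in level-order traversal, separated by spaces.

39 28 24 12 33 22 18 35

Level-order visits nodes level by level from the root, left to right within each level.
Level 0: 39
Level 1: 28, 24
Level 2: 12, 33
Level 3: 22, 18
Level 4: 35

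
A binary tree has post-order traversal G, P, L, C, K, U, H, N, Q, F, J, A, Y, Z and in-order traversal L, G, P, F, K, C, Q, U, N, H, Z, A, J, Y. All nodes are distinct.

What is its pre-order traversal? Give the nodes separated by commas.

Z, F, L, P, G, Q, K, C, N, U, H, Y, A, J

The last element of post-order is the root; it splits in-order into left and right subtrees.
Root Z: left subtree has 10 nodes {L, G, P, F, K, C, Q, U, N, H}, right has 3 {A, J, Y}.
  Root F: left subtree has 3 nodes {L, G, P}, right has 6 {K, C, Q, U, N, H}.
    Root L: left subtree has 0 nodes { }, right has 2 {G, P}.
      Root P: left subtree has 1 node {G}, right has 0 { }.
    Root Q: left subtree has 2 nodes {K, C}, right has 3 {U, N, H}.
      Root K: left subtree has 0 nodes { }, right has 1 {C}.
      Root N: left subtree has 1 node {U}, right has 1 {H}.
  Root Y: left subtree has 2 nodes {A, J}, right has 0 { }.
    Root A: left subtree has 0 nodes { }, right has 1 {J}.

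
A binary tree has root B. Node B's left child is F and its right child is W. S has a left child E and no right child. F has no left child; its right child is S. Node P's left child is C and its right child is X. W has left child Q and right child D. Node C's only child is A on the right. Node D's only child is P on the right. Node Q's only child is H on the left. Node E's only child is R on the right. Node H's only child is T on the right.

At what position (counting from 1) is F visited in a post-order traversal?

Post-order visits the left subtree, then the right subtree, then the node.
At B: go left to F.
  At F: no left child.
  At F: go right to S.
    At S: go left to E.
      At E: no left child.
      At E: go right to R.
        R is a leaf — visit R.
      Visit E.
    At S: no right child.
    Visit S.
  Visit F.
At B: go right to W.
  At W: go left to Q.
    At Q: go left to H.
      At H: no left child.
      At H: go right to T.
        T is a leaf — visit T.
      Visit H.
    At Q: no right child.
    Visit Q.
  At W: go right to D.
    At D: no left child.
    At D: go right to P.
      At P: go left to C.
        At C: no left child.
        At C: go right to A.
          A is a leaf — visit A.
        Visit C.
      At P: go right to X.
        X is a leaf — visit X.
      Visit P.
    Visit D.
  Visit W.
Visit B.
Full post-order sequence: R, E, S, F, T, H, Q, A, C, X, P, D, W, B.

4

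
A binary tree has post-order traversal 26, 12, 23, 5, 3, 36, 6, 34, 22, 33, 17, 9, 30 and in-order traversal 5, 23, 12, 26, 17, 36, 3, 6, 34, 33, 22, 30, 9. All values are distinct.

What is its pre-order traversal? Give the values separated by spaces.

The last element of post-order is the root; it splits in-order into left and right subtrees.
Root 30: left subtree has 11 nodes {5, 23, 12, 26, 17, 36, 3, 6, 34, 33, 22}, right has 1 {9}.
  Root 17: left subtree has 4 nodes {5, 23, 12, 26}, right has 6 {36, 3, 6, 34, 33, 22}.
    Root 5: left subtree has 0 nodes { }, right has 3 {23, 12, 26}.
      Root 23: left subtree has 0 nodes { }, right has 2 {12, 26}.
        Root 12: left subtree has 0 nodes { }, right has 1 {26}.
    Root 33: left subtree has 4 nodes {36, 3, 6, 34}, right has 1 {22}.
      Root 34: left subtree has 3 nodes {36, 3, 6}, right has 0 { }.
        Root 6: left subtree has 2 nodes {36, 3}, right has 0 { }.
          Root 36: left subtree has 0 nodes { }, right has 1 {3}.

30 17 5 23 12 26 33 34 6 36 3 22 9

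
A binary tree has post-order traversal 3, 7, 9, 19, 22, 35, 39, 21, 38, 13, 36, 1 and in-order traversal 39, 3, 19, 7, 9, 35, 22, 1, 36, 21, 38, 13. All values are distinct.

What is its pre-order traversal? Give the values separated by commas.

The last element of post-order is the root; it splits in-order into left and right subtrees.
Root 1: left subtree has 7 nodes {39, 3, 19, 7, 9, 35, 22}, right has 4 {36, 21, 38, 13}.
  Root 39: left subtree has 0 nodes { }, right has 6 {3, 19, 7, 9, 35, 22}.
    Root 35: left subtree has 4 nodes {3, 19, 7, 9}, right has 1 {22}.
      Root 19: left subtree has 1 node {3}, right has 2 {7, 9}.
        Root 9: left subtree has 1 node {7}, right has 0 { }.
  Root 36: left subtree has 0 nodes { }, right has 3 {21, 38, 13}.
    Root 13: left subtree has 2 nodes {21, 38}, right has 0 { }.
      Root 38: left subtree has 1 node {21}, right has 0 { }.

1, 39, 35, 19, 3, 9, 7, 22, 36, 13, 38, 21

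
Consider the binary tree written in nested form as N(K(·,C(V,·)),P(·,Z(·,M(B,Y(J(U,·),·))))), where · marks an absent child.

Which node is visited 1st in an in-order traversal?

In-order visits the left subtree, then the node, then the right subtree.
At N: go left to K.
  At K: no left child.
  Visit K.
  At K: go right to C.
    At C: go left to V.
      V is a leaf — visit V.
    Visit C.
    At C: no right child.
Visit N.
At N: go right to P.
  At P: no left child.
  Visit P.
  At P: go right to Z.
    At Z: no left child.
    Visit Z.
    At Z: go right to M.
      At M: go left to B.
        B is a leaf — visit B.
      Visit M.
      At M: go right to Y.
        At Y: go left to J.
          At J: go left to U.
            U is a leaf — visit U.
          Visit J.
          At J: no right child.
        Visit Y.
        At Y: no right child.
Full in-order sequence: K, V, C, N, P, Z, B, M, U, J, Y.

K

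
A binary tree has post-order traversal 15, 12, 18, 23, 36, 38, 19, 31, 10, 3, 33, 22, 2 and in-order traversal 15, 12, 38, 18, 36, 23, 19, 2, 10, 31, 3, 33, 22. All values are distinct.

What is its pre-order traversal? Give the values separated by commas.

The last element of post-order is the root; it splits in-order into left and right subtrees.
Root 2: left subtree has 7 nodes {15, 12, 38, 18, 36, 23, 19}, right has 5 {10, 31, 3, 33, 22}.
  Root 19: left subtree has 6 nodes {15, 12, 38, 18, 36, 23}, right has 0 { }.
    Root 38: left subtree has 2 nodes {15, 12}, right has 3 {18, 36, 23}.
      Root 12: left subtree has 1 node {15}, right has 0 { }.
      Root 36: left subtree has 1 node {18}, right has 1 {23}.
  Root 22: left subtree has 4 nodes {10, 31, 3, 33}, right has 0 { }.
    Root 33: left subtree has 3 nodes {10, 31, 3}, right has 0 { }.
      Root 3: left subtree has 2 nodes {10, 31}, right has 0 { }.
        Root 10: left subtree has 0 nodes { }, right has 1 {31}.

2, 19, 38, 12, 15, 36, 18, 23, 22, 33, 3, 10, 31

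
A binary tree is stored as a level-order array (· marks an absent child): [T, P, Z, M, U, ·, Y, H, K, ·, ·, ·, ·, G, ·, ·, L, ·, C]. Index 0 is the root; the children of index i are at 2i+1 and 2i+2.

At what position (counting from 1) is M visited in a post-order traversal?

5

Post-order visits the left subtree, then the right subtree, then the node.
At T: go left to P.
  At P: go left to M.
    At M: go left to H.
      At H: no left child.
      At H: go right to L.
        L is a leaf — visit L.
      Visit H.
    At M: go right to K.
      At K: no left child.
      At K: go right to C.
        C is a leaf — visit C.
      Visit K.
    Visit M.
  At P: go right to U.
    U is a leaf — visit U.
  Visit P.
At T: go right to Z.
  At Z: no left child.
  At Z: go right to Y.
    At Y: go left to G.
      G is a leaf — visit G.
    At Y: no right child.
    Visit Y.
  Visit Z.
Visit T.
Full post-order sequence: L, H, C, K, M, U, P, G, Y, Z, T.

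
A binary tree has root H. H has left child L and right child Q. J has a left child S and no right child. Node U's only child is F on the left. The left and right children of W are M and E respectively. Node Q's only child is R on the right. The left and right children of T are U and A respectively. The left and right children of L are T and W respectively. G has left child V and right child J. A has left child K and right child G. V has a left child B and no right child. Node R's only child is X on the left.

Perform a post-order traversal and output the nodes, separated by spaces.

F U K B V S J G A T M E W L X R Q H

Post-order visits the left subtree, then the right subtree, then the node.
At H: go left to L.
  At L: go left to T.
    At T: go left to U.
      At U: go left to F.
        F is a leaf — visit F.
      At U: no right child.
      Visit U.
    At T: go right to A.
      At A: go left to K.
        K is a leaf — visit K.
      At A: go right to G.
        At G: go left to V.
          At V: go left to B.
            B is a leaf — visit B.
          At V: no right child.
          Visit V.
        At G: go right to J.
          At J: go left to S.
            S is a leaf — visit S.
          At J: no right child.
          Visit J.
        Visit G.
      Visit A.
    Visit T.
  At L: go right to W.
    At W: go left to M.
      M is a leaf — visit M.
    At W: go right to E.
      E is a leaf — visit E.
    Visit W.
  Visit L.
At H: go right to Q.
  At Q: no left child.
  At Q: go right to R.
    At R: go left to X.
      X is a leaf — visit X.
    At R: no right child.
    Visit R.
  Visit Q.
Visit H.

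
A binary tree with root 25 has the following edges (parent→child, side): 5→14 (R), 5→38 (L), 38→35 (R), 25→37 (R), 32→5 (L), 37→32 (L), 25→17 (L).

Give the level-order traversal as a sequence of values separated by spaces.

25 17 37 32 5 38 14 35

Level-order visits nodes level by level from the root, left to right within each level.
Level 0: 25
Level 1: 17, 37
Level 2: 32
Level 3: 5
Level 4: 38, 14
Level 5: 35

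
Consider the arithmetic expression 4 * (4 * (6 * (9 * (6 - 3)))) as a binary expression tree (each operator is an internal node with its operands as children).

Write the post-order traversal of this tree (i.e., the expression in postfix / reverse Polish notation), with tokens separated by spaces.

Post-order on an expression tree gives postfix notation: for each operator, emit left operand, right operand, then the operator.

4 4 6 9 6 3 - * * * *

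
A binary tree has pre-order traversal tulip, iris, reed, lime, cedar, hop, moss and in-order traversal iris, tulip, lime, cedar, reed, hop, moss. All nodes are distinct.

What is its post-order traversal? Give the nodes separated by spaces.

iris cedar lime moss hop reed tulip

The first element of pre-order is the root; it splits in-order into left and right subtrees.
Root tulip: left subtree has 1 node {iris}, right has 5 {lime, cedar, reed, hop, moss}.
  Root reed: left subtree has 2 nodes {lime, cedar}, right has 2 {hop, moss}.
    Root lime: left subtree has 0 nodes { }, right has 1 {cedar}.
    Root hop: left subtree has 0 nodes { }, right has 1 {moss}.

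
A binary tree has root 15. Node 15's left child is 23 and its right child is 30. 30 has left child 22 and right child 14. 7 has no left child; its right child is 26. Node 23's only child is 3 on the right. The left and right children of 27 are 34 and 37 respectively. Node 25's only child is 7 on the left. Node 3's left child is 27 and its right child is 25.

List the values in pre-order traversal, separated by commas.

15, 23, 3, 27, 34, 37, 25, 7, 26, 30, 22, 14

Pre-order visits the node, then its left subtree, then its right subtree.
Visit 15.
At 15: go left to 23.
  Visit 23.
  At 23: no left child.
  At 23: go right to 3.
    Visit 3.
    At 3: go left to 27.
      Visit 27.
      At 27: go left to 34.
        34 is a leaf — visit 34.
      At 27: go right to 37.
        37 is a leaf — visit 37.
    At 3: go right to 25.
      Visit 25.
      At 25: go left to 7.
        Visit 7.
        At 7: no left child.
        At 7: go right to 26.
          26 is a leaf — visit 26.
      At 25: no right child.
At 15: go right to 30.
  Visit 30.
  At 30: go left to 22.
    22 is a leaf — visit 22.
  At 30: go right to 14.
    14 is a leaf — visit 14.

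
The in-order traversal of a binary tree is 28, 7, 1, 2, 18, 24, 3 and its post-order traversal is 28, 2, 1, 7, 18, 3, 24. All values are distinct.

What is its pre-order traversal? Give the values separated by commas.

24, 18, 7, 28, 1, 2, 3

The last element of post-order is the root; it splits in-order into left and right subtrees.
Root 24: left subtree has 5 nodes {28, 7, 1, 2, 18}, right has 1 {3}.
  Root 18: left subtree has 4 nodes {28, 7, 1, 2}, right has 0 { }.
    Root 7: left subtree has 1 node {28}, right has 2 {1, 2}.
      Root 1: left subtree has 0 nodes { }, right has 1 {2}.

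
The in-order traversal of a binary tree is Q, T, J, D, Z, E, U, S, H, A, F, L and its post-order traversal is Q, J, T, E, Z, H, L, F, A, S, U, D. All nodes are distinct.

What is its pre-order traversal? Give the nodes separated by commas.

The last element of post-order is the root; it splits in-order into left and right subtrees.
Root D: left subtree has 3 nodes {Q, T, J}, right has 8 {Z, E, U, S, H, A, F, L}.
  Root T: left subtree has 1 node {Q}, right has 1 {J}.
  Root U: left subtree has 2 nodes {Z, E}, right has 5 {S, H, A, F, L}.
    Root Z: left subtree has 0 nodes { }, right has 1 {E}.
    Root S: left subtree has 0 nodes { }, right has 4 {H, A, F, L}.
      Root A: left subtree has 1 node {H}, right has 2 {F, L}.
        Root F: left subtree has 0 nodes { }, right has 1 {L}.

D, T, Q, J, U, Z, E, S, A, H, F, L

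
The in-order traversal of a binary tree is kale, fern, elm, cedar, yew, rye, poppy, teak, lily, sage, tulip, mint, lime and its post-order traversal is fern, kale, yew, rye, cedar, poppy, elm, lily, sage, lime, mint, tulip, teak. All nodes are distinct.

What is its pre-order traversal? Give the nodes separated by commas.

teak, elm, kale, fern, poppy, cedar, rye, yew, tulip, sage, lily, mint, lime

The last element of post-order is the root; it splits in-order into left and right subtrees.
Root teak: left subtree has 7 nodes {kale, fern, elm, cedar, yew, rye, poppy}, right has 5 {lily, sage, tulip, mint, lime}.
  Root elm: left subtree has 2 nodes {kale, fern}, right has 4 {cedar, yew, rye, poppy}.
    Root kale: left subtree has 0 nodes { }, right has 1 {fern}.
    Root poppy: left subtree has 3 nodes {cedar, yew, rye}, right has 0 { }.
      Root cedar: left subtree has 0 nodes { }, right has 2 {yew, rye}.
        Root rye: left subtree has 1 node {yew}, right has 0 { }.
  Root tulip: left subtree has 2 nodes {lily, sage}, right has 2 {mint, lime}.
    Root sage: left subtree has 1 node {lily}, right has 0 { }.
    Root mint: left subtree has 0 nodes { }, right has 1 {lime}.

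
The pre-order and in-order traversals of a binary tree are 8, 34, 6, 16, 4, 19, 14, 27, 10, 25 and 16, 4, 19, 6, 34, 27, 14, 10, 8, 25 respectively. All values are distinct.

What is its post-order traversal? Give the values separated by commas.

The first element of pre-order is the root; it splits in-order into left and right subtrees.
Root 8: left subtree has 8 nodes {16, 4, 19, 6, 34, 27, 14, 10}, right has 1 {25}.
  Root 34: left subtree has 4 nodes {16, 4, 19, 6}, right has 3 {27, 14, 10}.
    Root 6: left subtree has 3 nodes {16, 4, 19}, right has 0 { }.
      Root 16: left subtree has 0 nodes { }, right has 2 {4, 19}.
        Root 4: left subtree has 0 nodes { }, right has 1 {19}.
    Root 14: left subtree has 1 node {27}, right has 1 {10}.

19, 4, 16, 6, 27, 10, 14, 34, 25, 8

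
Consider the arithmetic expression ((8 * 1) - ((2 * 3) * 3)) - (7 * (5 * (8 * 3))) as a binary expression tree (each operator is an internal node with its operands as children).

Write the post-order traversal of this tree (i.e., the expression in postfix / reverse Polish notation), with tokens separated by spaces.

Post-order on an expression tree gives postfix notation: for each operator, emit left operand, right operand, then the operator.

8 1 * 2 3 * 3 * - 7 5 8 3 * * * -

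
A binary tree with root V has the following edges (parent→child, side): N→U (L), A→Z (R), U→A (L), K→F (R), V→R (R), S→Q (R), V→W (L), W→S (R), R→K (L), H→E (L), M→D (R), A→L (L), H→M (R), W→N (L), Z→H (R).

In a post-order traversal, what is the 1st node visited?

Post-order visits the left subtree, then the right subtree, then the node.
At V: go left to W.
  At W: go left to N.
    At N: go left to U.
      At U: go left to A.
        At A: go left to L.
          L is a leaf — visit L.
        At A: go right to Z.
          At Z: no left child.
          At Z: go right to H.
            At H: go left to E.
              E is a leaf — visit E.
            At H: go right to M.
              At M: no left child.
              At M: go right to D.
                D is a leaf — visit D.
              Visit M.
            Visit H.
          Visit Z.
        Visit A.
      At U: no right child.
      Visit U.
    At N: no right child.
    Visit N.
  At W: go right to S.
    At S: no left child.
    At S: go right to Q.
      Q is a leaf — visit Q.
    Visit S.
  Visit W.
At V: go right to R.
  At R: go left to K.
    At K: no left child.
    At K: go right to F.
      F is a leaf — visit F.
    Visit K.
  At R: no right child.
  Visit R.
Visit V.
Full post-order sequence: L, E, D, M, H, Z, A, U, N, Q, S, W, F, K, R, V.

L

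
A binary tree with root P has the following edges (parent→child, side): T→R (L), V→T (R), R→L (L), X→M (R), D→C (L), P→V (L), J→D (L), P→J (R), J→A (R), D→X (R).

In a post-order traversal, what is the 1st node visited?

L

Post-order visits the left subtree, then the right subtree, then the node.
At P: go left to V.
  At V: no left child.
  At V: go right to T.
    At T: go left to R.
      At R: go left to L.
        L is a leaf — visit L.
      At R: no right child.
      Visit R.
    At T: no right child.
    Visit T.
  Visit V.
At P: go right to J.
  At J: go left to D.
    At D: go left to C.
      C is a leaf — visit C.
    At D: go right to X.
      At X: no left child.
      At X: go right to M.
        M is a leaf — visit M.
      Visit X.
    Visit D.
  At J: go right to A.
    A is a leaf — visit A.
  Visit J.
Visit P.
Full post-order sequence: L, R, T, V, C, M, X, D, A, J, P.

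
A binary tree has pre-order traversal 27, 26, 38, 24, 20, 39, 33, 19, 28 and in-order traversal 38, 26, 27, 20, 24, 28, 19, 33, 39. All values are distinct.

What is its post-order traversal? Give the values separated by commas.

The first element of pre-order is the root; it splits in-order into left and right subtrees.
Root 27: left subtree has 2 nodes {38, 26}, right has 6 {20, 24, 28, 19, 33, 39}.
  Root 26: left subtree has 1 node {38}, right has 0 { }.
  Root 24: left subtree has 1 node {20}, right has 4 {28, 19, 33, 39}.
    Root 39: left subtree has 3 nodes {28, 19, 33}, right has 0 { }.
      Root 33: left subtree has 2 nodes {28, 19}, right has 0 { }.
        Root 19: left subtree has 1 node {28}, right has 0 { }.

38, 26, 20, 28, 19, 33, 39, 24, 27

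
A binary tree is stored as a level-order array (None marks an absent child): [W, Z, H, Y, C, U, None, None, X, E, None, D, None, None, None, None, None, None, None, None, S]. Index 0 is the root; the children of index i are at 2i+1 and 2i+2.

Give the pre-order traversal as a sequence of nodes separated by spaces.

W Z Y X C E S H U D

Pre-order visits the node, then its left subtree, then its right subtree.
Visit W.
At W: go left to Z.
  Visit Z.
  At Z: go left to Y.
    Visit Y.
    At Y: no left child.
    At Y: go right to X.
      X is a leaf — visit X.
  At Z: go right to C.
    Visit C.
    At C: go left to E.
      Visit E.
      At E: no left child.
      At E: go right to S.
        S is a leaf — visit S.
    At C: no right child.
At W: go right to H.
  Visit H.
  At H: go left to U.
    Visit U.
    At U: go left to D.
      D is a leaf — visit D.
    At U: no right child.
  At H: no right child.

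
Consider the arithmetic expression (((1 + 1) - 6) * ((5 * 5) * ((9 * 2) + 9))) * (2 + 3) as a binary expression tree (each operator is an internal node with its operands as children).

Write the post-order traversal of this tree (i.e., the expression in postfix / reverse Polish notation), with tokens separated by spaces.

1 1 + 6 - 5 5 * 9 2 * 9 + * * 2 3 + *

Post-order on an expression tree gives postfix notation: for each operator, emit left operand, right operand, then the operator.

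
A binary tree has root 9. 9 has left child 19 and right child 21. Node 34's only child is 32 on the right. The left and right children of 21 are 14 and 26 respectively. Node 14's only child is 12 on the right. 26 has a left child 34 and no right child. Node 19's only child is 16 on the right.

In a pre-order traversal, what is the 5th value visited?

Pre-order visits the node, then its left subtree, then its right subtree.
Visit 9.
At 9: go left to 19.
  Visit 19.
  At 19: no left child.
  At 19: go right to 16.
    16 is a leaf — visit 16.
At 9: go right to 21.
  Visit 21.
  At 21: go left to 14.
    Visit 14.
    At 14: no left child.
    At 14: go right to 12.
      12 is a leaf — visit 12.
  At 21: go right to 26.
    Visit 26.
    At 26: go left to 34.
      Visit 34.
      At 34: no left child.
      At 34: go right to 32.
        32 is a leaf — visit 32.
    At 26: no right child.
Full pre-order sequence: 9, 19, 16, 21, 14, 12, 26, 34, 32.

14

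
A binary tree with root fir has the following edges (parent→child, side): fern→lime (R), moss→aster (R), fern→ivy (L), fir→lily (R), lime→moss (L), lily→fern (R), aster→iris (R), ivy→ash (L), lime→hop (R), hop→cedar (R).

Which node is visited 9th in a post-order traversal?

Post-order visits the left subtree, then the right subtree, then the node.
At fir: no left child.
At fir: go right to lily.
  At lily: no left child.
  At lily: go right to fern.
    At fern: go left to ivy.
      At ivy: go left to ash.
        ash is a leaf — visit ash.
      At ivy: no right child.
      Visit ivy.
    At fern: go right to lime.
      At lime: go left to moss.
        At moss: no left child.
        At moss: go right to aster.
          At aster: no left child.
          At aster: go right to iris.
            iris is a leaf — visit iris.
          Visit aster.
        Visit moss.
      At lime: go right to hop.
        At hop: no left child.
        At hop: go right to cedar.
          cedar is a leaf — visit cedar.
        Visit hop.
      Visit lime.
    Visit fern.
  Visit lily.
Visit fir.
Full post-order sequence: ash, ivy, iris, aster, moss, cedar, hop, lime, fern, lily, fir.

fern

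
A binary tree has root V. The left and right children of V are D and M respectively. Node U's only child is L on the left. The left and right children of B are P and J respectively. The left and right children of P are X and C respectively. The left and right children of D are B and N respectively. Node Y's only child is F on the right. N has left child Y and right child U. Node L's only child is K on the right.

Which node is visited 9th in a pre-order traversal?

Y

Pre-order visits the node, then its left subtree, then its right subtree.
Visit V.
At V: go left to D.
  Visit D.
  At D: go left to B.
    Visit B.
    At B: go left to P.
      Visit P.
      At P: go left to X.
        X is a leaf — visit X.
      At P: go right to C.
        C is a leaf — visit C.
    At B: go right to J.
      J is a leaf — visit J.
  At D: go right to N.
    Visit N.
    At N: go left to Y.
      Visit Y.
      At Y: no left child.
      At Y: go right to F.
        F is a leaf — visit F.
    At N: go right to U.
      Visit U.
      At U: go left to L.
        Visit L.
        At L: no left child.
        At L: go right to K.
          K is a leaf — visit K.
      At U: no right child.
At V: go right to M.
  M is a leaf — visit M.
Full pre-order sequence: V, D, B, P, X, C, J, N, Y, F, U, L, K, M.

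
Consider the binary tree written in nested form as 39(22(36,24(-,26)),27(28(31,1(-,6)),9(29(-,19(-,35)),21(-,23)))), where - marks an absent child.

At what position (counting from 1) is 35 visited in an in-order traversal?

In-order visits the left subtree, then the node, then the right subtree.
At 39: go left to 22.
  At 22: go left to 36.
    36 is a leaf — visit 36.
  Visit 22.
  At 22: go right to 24.
    At 24: no left child.
    Visit 24.
    At 24: go right to 26.
      26 is a leaf — visit 26.
Visit 39.
At 39: go right to 27.
  At 27: go left to 28.
    At 28: go left to 31.
      31 is a leaf — visit 31.
    Visit 28.
    At 28: go right to 1.
      At 1: no left child.
      Visit 1.
      At 1: go right to 6.
        6 is a leaf — visit 6.
  Visit 27.
  At 27: go right to 9.
    At 9: go left to 29.
      At 29: no left child.
      Visit 29.
      At 29: go right to 19.
        At 19: no left child.
        Visit 19.
        At 19: go right to 35.
          35 is a leaf — visit 35.
    Visit 9.
    At 9: go right to 21.
      At 21: no left child.
      Visit 21.
      At 21: go right to 23.
        23 is a leaf — visit 23.
Full in-order sequence: 36, 22, 24, 26, 39, 31, 28, 1, 6, 27, 29, 19, 35, 9, 21, 23.

13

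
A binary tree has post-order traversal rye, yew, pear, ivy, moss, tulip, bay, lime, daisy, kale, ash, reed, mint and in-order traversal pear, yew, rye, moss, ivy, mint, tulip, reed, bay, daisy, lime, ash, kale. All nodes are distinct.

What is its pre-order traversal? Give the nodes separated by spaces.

The last element of post-order is the root; it splits in-order into left and right subtrees.
Root mint: left subtree has 5 nodes {pear, yew, rye, moss, ivy}, right has 7 {tulip, reed, bay, daisy, lime, ash, kale}.
  Root moss: left subtree has 3 nodes {pear, yew, rye}, right has 1 {ivy}.
    Root pear: left subtree has 0 nodes { }, right has 2 {yew, rye}.
      Root yew: left subtree has 0 nodes { }, right has 1 {rye}.
  Root reed: left subtree has 1 node {tulip}, right has 5 {bay, daisy, lime, ash, kale}.
    Root ash: left subtree has 3 nodes {bay, daisy, lime}, right has 1 {kale}.
      Root daisy: left subtree has 1 node {bay}, right has 1 {lime}.

mint moss pear yew rye ivy reed tulip ash daisy bay lime kale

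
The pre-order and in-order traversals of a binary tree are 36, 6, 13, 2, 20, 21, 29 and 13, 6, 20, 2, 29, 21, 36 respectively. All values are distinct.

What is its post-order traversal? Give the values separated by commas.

13, 20, 29, 21, 2, 6, 36

The first element of pre-order is the root; it splits in-order into left and right subtrees.
Root 36: left subtree has 6 nodes {13, 6, 20, 2, 29, 21}, right has 0 { }.
  Root 6: left subtree has 1 node {13}, right has 4 {20, 2, 29, 21}.
    Root 2: left subtree has 1 node {20}, right has 2 {29, 21}.
      Root 21: left subtree has 1 node {29}, right has 0 { }.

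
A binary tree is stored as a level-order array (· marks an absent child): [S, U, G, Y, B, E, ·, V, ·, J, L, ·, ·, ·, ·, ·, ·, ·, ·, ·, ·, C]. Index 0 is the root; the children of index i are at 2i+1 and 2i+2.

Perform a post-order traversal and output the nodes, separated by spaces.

V Y J C L B U E G S

Post-order visits the left subtree, then the right subtree, then the node.
At S: go left to U.
  At U: go left to Y.
    At Y: go left to V.
      V is a leaf — visit V.
    At Y: no right child.
    Visit Y.
  At U: go right to B.
    At B: go left to J.
      J is a leaf — visit J.
    At B: go right to L.
      At L: go left to C.
        C is a leaf — visit C.
      At L: no right child.
      Visit L.
    Visit B.
  Visit U.
At S: go right to G.
  At G: go left to E.
    E is a leaf — visit E.
  At G: no right child.
  Visit G.
Visit S.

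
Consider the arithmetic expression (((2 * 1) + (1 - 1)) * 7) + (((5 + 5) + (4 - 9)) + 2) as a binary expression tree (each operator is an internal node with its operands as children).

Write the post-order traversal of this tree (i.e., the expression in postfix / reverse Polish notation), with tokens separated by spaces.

2 1 * 1 1 - + 7 * 5 5 + 4 9 - + 2 + +

Post-order on an expression tree gives postfix notation: for each operator, emit left operand, right operand, then the operator.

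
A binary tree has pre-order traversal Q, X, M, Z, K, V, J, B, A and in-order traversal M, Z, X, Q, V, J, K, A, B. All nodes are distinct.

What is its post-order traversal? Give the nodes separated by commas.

The first element of pre-order is the root; it splits in-order into left and right subtrees.
Root Q: left subtree has 3 nodes {M, Z, X}, right has 5 {V, J, K, A, B}.
  Root X: left subtree has 2 nodes {M, Z}, right has 0 { }.
    Root M: left subtree has 0 nodes { }, right has 1 {Z}.
  Root K: left subtree has 2 nodes {V, J}, right has 2 {A, B}.
    Root V: left subtree has 0 nodes { }, right has 1 {J}.
    Root B: left subtree has 1 node {A}, right has 0 { }.

Z, M, X, J, V, A, B, K, Q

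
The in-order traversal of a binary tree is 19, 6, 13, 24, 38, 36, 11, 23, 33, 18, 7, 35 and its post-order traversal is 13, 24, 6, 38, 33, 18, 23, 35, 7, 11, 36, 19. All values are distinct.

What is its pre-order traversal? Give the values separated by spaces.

The last element of post-order is the root; it splits in-order into left and right subtrees.
Root 19: left subtree has 0 nodes { }, right has 11 {6, 13, 24, 38, 36, 11, 23, 33, 18, 7, 35}.
  Root 36: left subtree has 4 nodes {6, 13, 24, 38}, right has 6 {11, 23, 33, 18, 7, 35}.
    Root 38: left subtree has 3 nodes {6, 13, 24}, right has 0 { }.
      Root 6: left subtree has 0 nodes { }, right has 2 {13, 24}.
        Root 24: left subtree has 1 node {13}, right has 0 { }.
    Root 11: left subtree has 0 nodes { }, right has 5 {23, 33, 18, 7, 35}.
      Root 7: left subtree has 3 nodes {23, 33, 18}, right has 1 {35}.
        Root 23: left subtree has 0 nodes { }, right has 2 {33, 18}.
          Root 18: left subtree has 1 node {33}, right has 0 { }.

19 36 38 6 24 13 11 7 23 18 33 35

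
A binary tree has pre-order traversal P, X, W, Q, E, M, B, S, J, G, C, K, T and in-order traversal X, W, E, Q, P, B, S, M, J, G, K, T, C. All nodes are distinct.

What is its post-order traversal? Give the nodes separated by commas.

E, Q, W, X, S, B, T, K, C, G, J, M, P

The first element of pre-order is the root; it splits in-order into left and right subtrees.
Root P: left subtree has 4 nodes {X, W, E, Q}, right has 8 {B, S, M, J, G, K, T, C}.
  Root X: left subtree has 0 nodes { }, right has 3 {W, E, Q}.
    Root W: left subtree has 0 nodes { }, right has 2 {E, Q}.
      Root Q: left subtree has 1 node {E}, right has 0 { }.
  Root M: left subtree has 2 nodes {B, S}, right has 5 {J, G, K, T, C}.
    Root B: left subtree has 0 nodes { }, right has 1 {S}.
    Root J: left subtree has 0 nodes { }, right has 4 {G, K, T, C}.
      Root G: left subtree has 0 nodes { }, right has 3 {K, T, C}.
        Root C: left subtree has 2 nodes {K, T}, right has 0 { }.
          Root K: left subtree has 0 nodes { }, right has 1 {T}.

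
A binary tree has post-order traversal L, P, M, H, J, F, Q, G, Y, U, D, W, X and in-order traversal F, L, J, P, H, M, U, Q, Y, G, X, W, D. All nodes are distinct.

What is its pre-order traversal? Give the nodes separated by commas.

The last element of post-order is the root; it splits in-order into left and right subtrees.
Root X: left subtree has 10 nodes {F, L, J, P, H, M, U, Q, Y, G}, right has 2 {W, D}.
  Root U: left subtree has 6 nodes {F, L, J, P, H, M}, right has 3 {Q, Y, G}.
    Root F: left subtree has 0 nodes { }, right has 5 {L, J, P, H, M}.
      Root J: left subtree has 1 node {L}, right has 3 {P, H, M}.
        Root H: left subtree has 1 node {P}, right has 1 {M}.
    Root Y: left subtree has 1 node {Q}, right has 1 {G}.
  Root W: left subtree has 0 nodes { }, right has 1 {D}.

X, U, F, J, L, H, P, M, Y, Q, G, W, D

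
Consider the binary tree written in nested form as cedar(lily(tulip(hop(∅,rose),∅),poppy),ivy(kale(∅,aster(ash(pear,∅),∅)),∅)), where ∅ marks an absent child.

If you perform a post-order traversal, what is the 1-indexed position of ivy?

10

Post-order visits the left subtree, then the right subtree, then the node.
At cedar: go left to lily.
  At lily: go left to tulip.
    At tulip: go left to hop.
      At hop: no left child.
      At hop: go right to rose.
        rose is a leaf — visit rose.
      Visit hop.
    At tulip: no right child.
    Visit tulip.
  At lily: go right to poppy.
    poppy is a leaf — visit poppy.
  Visit lily.
At cedar: go right to ivy.
  At ivy: go left to kale.
    At kale: no left child.
    At kale: go right to aster.
      At aster: go left to ash.
        At ash: go left to pear.
          pear is a leaf — visit pear.
        At ash: no right child.
        Visit ash.
      At aster: no right child.
      Visit aster.
    Visit kale.
  At ivy: no right child.
  Visit ivy.
Visit cedar.
Full post-order sequence: rose, hop, tulip, poppy, lily, pear, ash, aster, kale, ivy, cedar.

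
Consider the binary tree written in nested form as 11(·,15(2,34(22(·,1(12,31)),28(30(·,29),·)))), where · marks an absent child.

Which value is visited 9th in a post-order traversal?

34

Post-order visits the left subtree, then the right subtree, then the node.
At 11: no left child.
At 11: go right to 15.
  At 15: go left to 2.
    2 is a leaf — visit 2.
  At 15: go right to 34.
    At 34: go left to 22.
      At 22: no left child.
      At 22: go right to 1.
        At 1: go left to 12.
          12 is a leaf — visit 12.
        At 1: go right to 31.
          31 is a leaf — visit 31.
        Visit 1.
      Visit 22.
    At 34: go right to 28.
      At 28: go left to 30.
        At 30: no left child.
        At 30: go right to 29.
          29 is a leaf — visit 29.
        Visit 30.
      At 28: no right child.
      Visit 28.
    Visit 34.
  Visit 15.
Visit 11.
Full post-order sequence: 2, 12, 31, 1, 22, 29, 30, 28, 34, 15, 11.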